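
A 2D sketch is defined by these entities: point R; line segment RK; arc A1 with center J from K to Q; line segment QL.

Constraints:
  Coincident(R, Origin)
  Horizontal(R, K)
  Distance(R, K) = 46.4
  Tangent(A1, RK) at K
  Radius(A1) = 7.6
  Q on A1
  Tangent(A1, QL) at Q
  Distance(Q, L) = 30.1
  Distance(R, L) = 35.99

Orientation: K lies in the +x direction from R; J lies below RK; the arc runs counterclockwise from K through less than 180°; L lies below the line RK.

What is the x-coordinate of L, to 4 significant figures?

22.84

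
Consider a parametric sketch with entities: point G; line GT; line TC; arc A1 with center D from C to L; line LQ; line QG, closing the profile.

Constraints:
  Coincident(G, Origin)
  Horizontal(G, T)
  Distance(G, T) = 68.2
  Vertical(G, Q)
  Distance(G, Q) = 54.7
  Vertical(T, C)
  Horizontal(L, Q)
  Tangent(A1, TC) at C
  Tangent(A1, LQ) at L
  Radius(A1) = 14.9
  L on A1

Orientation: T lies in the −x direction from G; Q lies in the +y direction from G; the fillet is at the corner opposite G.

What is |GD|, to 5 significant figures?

66.520

G and Q share the same x with |GQ| = 54.7 and Q on the +y side, so Q = (0.0000, 54.700). The virtual corner opposite G is at (-68.200, 54.700). A1 meets TC tangentially, so DC is at right angles to TC and A1 meets LQ tangentially, so DL is at right angles to LQ, with radius 14.9, so the center D sits 14.9 in from both sides at D = (-53.300, 39.800). Then |GD| = |D − G| = 66.520.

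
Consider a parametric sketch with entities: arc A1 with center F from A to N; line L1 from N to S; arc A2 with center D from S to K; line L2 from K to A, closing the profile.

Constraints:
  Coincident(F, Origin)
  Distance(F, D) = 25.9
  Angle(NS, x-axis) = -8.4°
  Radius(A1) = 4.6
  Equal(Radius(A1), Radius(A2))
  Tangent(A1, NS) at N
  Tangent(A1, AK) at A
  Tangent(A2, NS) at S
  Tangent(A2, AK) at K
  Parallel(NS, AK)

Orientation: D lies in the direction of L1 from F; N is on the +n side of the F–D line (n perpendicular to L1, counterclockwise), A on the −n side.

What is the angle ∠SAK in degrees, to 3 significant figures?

19.6°

The slot axis is L1's direction at -8.4°, so u = (cos -8.4°, sin -8.4°) = (0.989, -0.146) and n = (−sin -8.4°, cos -8.4°) = (0.146, 0.989). F is at the origin and D lies 25.9 along u from F, so D = 25.9·u = (25.6, -3.78). Tangency of A1 to both parallel lines with radius 4.6 puts N and A at F ± 4.6·n: N = (0.672, 4.55), A = (-0.672, -4.55). Equal radii place S and K the same way about D: S = D + 4.6·n = (26.3, 0.767), K = D − 4.6·n = (25.0, -8.33). Then cos ∠SAK = AS·AK / (|AS||AK|), giving 19.6°.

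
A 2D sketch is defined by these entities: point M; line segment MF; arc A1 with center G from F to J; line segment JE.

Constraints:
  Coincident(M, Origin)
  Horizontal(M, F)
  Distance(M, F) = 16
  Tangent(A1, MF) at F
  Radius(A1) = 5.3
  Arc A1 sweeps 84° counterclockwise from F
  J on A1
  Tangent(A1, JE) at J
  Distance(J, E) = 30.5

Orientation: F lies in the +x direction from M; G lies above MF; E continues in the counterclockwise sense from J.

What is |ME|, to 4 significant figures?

42.76

M is at the origin; MF is horizontal with |MF| = 16.0 and F on the +x side, so F = (16.00, 0.000). Tangency of A1 to MF means the radius GF is perpendicular to MF, so G = F + (0, 5.3) = (16.00, 5.300). On A1, F sits at bearing -90° from G; an 84° counterclockwise sweep puts J at bearing -6°, so J = G + 5.3·(cos -6°, sin -6°) = (21.27, 4.746). Since A1 is tangent to JE there, GJ ⟂ JE, so JE runs along (−sin -6°, cos -6°); with |JE| = 30.5, E = (24.46, 35.08). Then |ME| = |E − M| = 42.76.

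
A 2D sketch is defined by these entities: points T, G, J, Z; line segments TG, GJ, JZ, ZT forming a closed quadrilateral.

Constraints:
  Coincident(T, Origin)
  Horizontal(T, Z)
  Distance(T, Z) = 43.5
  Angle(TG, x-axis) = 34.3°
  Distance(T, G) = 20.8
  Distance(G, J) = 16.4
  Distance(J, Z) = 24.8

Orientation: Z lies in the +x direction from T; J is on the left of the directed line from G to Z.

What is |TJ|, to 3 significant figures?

37.2

T is at the origin; T and Z share the same y with |TZ| = 43.5 and Z in +x, so Z = (43.5, 0). TG runs at 34.3° with |TG| = 20.8, so G = (17.2, 11.7). J is determined by |GJ| = 16.4 and |JZ| = 24.8 together: it lies at the intersection of circle(G, 16.4) and circle(Z, 24.8). With |GZ| = 28.8, the foot of the radical line on GZ is 8.40 from G and the perpendicular offset is √(16.4² − 8.40²) = 14.1. Taking the left-of-GZ solution: J = (30.6, 21.2).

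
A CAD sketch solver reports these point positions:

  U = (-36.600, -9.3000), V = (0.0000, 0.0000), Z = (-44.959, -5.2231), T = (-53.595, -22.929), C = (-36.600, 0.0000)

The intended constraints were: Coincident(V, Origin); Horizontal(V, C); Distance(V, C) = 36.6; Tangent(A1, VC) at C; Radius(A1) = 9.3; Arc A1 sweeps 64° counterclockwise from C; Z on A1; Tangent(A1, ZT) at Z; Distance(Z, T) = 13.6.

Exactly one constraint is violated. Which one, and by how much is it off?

Distance(Z, T) = 13.6 — off by 6.10.

V = (0.00, 0.00) ✓; V.y = 0.00, C.y = 0.00 ✓; |VC| = 36.60 ✓; ∠(UC, CV) = 90.00° ✓; |UC| = 9.300 ✓; bearing(U→Z) − bearing(U→C) = 64.00° ✓; |UZ| = 9.300 ✓; ∠(UZ, ZT) = 90.00° ✓; |ZT| = 19.70 ✗.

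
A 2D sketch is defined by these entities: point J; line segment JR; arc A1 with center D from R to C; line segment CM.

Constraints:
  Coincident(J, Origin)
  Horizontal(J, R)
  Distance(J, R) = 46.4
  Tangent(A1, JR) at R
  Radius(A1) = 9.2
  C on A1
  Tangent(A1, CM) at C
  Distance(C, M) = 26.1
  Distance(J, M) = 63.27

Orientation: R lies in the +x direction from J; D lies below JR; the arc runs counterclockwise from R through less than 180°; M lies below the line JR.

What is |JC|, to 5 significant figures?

40.915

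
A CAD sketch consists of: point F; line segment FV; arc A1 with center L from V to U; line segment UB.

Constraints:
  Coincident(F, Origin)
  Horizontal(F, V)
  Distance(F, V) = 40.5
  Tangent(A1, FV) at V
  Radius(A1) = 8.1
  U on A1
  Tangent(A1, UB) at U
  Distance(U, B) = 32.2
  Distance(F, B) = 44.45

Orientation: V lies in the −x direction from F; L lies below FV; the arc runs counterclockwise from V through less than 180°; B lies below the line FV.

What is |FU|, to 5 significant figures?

48.376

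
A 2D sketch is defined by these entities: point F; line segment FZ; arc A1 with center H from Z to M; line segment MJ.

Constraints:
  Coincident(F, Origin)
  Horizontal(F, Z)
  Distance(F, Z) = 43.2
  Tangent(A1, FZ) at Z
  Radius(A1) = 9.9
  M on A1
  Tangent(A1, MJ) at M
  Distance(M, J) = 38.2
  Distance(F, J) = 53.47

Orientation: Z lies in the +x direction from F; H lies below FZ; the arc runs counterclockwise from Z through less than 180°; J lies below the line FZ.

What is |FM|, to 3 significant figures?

34.4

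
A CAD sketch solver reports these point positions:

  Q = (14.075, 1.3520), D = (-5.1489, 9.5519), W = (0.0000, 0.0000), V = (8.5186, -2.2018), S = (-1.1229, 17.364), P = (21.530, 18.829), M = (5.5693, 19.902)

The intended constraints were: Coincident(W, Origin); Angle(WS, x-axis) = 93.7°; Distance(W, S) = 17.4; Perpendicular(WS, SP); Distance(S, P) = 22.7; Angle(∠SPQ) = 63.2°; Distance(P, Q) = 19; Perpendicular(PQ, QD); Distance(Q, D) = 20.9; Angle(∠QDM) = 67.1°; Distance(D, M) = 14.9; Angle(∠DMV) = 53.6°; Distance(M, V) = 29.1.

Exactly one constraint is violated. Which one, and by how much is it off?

Distance(M, V) = 29.1 — off by 6.80.

W = (0.00, 0.00) ✓; WS at 93.70° ✓; |WS| = 17.40 ✓; ∠(WS, SP) = 90.00° ✓; |SP| = 22.70 ✓; ∠SPQ = 63.20° ✓; |PQ| = 19.00 ✓; ∠(PQ, QD) = 90.00° ✓; |QD| = 20.90 ✓; ∠QDM = 67.10° ✓; |DM| = 14.90 ✓; ∠DMV = 53.60° ✓; |MV| = 22.30 ✗.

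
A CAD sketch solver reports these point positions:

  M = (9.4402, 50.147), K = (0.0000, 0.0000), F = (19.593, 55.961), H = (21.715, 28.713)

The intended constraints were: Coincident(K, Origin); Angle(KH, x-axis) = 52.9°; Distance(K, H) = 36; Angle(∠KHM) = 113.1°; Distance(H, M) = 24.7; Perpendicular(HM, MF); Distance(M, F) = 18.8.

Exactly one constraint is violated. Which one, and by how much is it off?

Distance(M, F) = 18.8 — off by 7.10.

K = (0.00, 0.00) ✓; KH at 52.90° ✓; |KH| = 36.00 ✓; ∠KHM = 113.1° ✓; |HM| = 24.70 ✓; ∠(HM, MF) = 90.00° ✓; |MF| = 11.70 ✗.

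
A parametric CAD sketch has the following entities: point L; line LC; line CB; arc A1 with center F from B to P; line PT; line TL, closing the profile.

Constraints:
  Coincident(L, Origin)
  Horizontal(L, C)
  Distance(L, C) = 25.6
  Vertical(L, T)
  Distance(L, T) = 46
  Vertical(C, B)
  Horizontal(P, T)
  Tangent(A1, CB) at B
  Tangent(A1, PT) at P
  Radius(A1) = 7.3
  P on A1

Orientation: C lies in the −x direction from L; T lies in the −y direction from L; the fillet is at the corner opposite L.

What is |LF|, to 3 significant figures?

42.8

L is at the origin; LC is horizontal with |LC| = 25.6 and C on the −x side, so C = (-25.6, 0.00). LT is vertical with |LT| = 46.0 and T on the −y side, so T = (0.00, -46.0). The virtual corner opposite L is at (-25.6, -46.0). The tangent condition forces FB to be normal to CB and A1 meets PT tangentially, so FP is at right angles to PT, with radius 7.3, so the center F sits 7.3 in from both sides at F = (-18.3, -38.7). Then |LF| = |F − L| = 42.8.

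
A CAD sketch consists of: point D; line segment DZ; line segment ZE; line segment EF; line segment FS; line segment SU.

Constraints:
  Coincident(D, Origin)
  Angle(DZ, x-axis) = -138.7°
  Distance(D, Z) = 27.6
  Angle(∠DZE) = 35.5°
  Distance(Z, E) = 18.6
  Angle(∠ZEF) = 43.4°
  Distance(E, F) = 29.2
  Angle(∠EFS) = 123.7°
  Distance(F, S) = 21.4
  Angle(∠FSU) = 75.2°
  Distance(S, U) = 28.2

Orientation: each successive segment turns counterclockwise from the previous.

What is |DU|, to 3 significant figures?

41.7

∠EFS = 123.7° gives FS at -161° from the x-axis; with |FS| = 21.4, S = (-45.6, -5.38). ∠FSU = 75.2° gives SU at -56.5° from the x-axis; with |SU| = 28.2, U = (-30.1, -28.9). Then |DU| = |U − D| = 41.7.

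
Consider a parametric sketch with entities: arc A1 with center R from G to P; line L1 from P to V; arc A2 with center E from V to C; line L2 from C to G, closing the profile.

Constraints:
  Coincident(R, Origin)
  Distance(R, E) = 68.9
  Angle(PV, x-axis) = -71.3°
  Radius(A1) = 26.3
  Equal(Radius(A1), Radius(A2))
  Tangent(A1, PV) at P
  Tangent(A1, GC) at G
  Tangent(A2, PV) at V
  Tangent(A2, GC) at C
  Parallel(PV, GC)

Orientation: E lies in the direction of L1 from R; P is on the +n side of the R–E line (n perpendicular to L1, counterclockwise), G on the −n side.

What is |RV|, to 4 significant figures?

73.75

The slot axis is L1's direction at -71.3°, so u = (cos -71.3°, sin -71.3°) = (0.3206, -0.9472) and n = (−sin -71.3°, cos -71.3°) = (0.9472, 0.3206). R is at the origin and E lies 68.9 along u from R, so E = 68.9·u = (22.09, -65.26). Tangency of A1 to both parallel lines with radius 26.3 puts P and G at R ± 26.3·n: P = (24.91, 8.432), G = (-24.91, -8.432). Equal radii place V and C the same way about E: V = E + 26.3·n = (47.00, -56.83), C = E − 26.3·n = (-2.821, -73.69). Then |RV| = |V − R| = 73.75.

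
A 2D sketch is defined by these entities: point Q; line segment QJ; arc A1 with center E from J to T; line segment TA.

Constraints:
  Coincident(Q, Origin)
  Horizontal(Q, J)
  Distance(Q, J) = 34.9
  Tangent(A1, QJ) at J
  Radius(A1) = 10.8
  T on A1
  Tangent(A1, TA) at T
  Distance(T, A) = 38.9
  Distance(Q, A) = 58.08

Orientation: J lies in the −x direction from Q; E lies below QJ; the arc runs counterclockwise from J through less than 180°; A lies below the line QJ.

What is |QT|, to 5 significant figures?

47.261

Q is at the origin; QJ is horizontal with |QJ| = 34.9 and J on the −x side, so J = (-34.900, 0.0000). The tangent condition forces EJ to be normal to QJ, so E = J + (0, -10.8) = (-34.900, -10.800). Since ET ⟂ TA (tangency), |EA| = √(10.8² + 38.9²) = 40.371 regardless of where T sits on A1. So A lies on both circle(Q, 58.08) and circle(E, 40.371); the below-QJ intersection is A = (-28.425, -50.649). T is the foot of the tangent from A: T = (-44.708, -15.321).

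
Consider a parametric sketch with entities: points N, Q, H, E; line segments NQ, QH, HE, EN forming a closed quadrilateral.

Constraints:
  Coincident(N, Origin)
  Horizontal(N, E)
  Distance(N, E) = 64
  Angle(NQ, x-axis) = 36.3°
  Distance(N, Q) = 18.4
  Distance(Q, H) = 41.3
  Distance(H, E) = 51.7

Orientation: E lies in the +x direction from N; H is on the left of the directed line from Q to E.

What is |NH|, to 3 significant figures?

59.0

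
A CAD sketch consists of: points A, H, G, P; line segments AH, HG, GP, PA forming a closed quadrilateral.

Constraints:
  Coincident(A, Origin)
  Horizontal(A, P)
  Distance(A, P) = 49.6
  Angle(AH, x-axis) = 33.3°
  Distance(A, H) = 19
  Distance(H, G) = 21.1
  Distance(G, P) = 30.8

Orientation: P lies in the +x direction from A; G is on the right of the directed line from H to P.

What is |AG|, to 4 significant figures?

22.89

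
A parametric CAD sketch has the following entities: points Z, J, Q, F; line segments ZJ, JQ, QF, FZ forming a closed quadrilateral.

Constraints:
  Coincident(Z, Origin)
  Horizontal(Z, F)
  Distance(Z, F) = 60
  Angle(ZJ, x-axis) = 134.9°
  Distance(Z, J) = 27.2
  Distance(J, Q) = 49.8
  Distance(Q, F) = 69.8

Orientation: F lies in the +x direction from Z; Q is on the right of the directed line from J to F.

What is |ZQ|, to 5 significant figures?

28.387

Z is at the origin; Z and F share the same y with |ZF| = 60.0 and F in +x, so F = (60.0, 0). ZJ runs at 134.9° with |ZJ| = 27.2, so J = (-19.200, 19.267). Q is determined by |JQ| = 49.8 and |QF| = 69.8 together: it lies at the intersection of circle(J, 49.8) and circle(F, 69.8). With |JF| = 81.510, the foot of the radical line on JF is 26.082 from J and the perpendicular offset is √(49.8² − 26.082²) = 42.424. Taking the right-of-JF solution: Q = (-3.8851, -28.120).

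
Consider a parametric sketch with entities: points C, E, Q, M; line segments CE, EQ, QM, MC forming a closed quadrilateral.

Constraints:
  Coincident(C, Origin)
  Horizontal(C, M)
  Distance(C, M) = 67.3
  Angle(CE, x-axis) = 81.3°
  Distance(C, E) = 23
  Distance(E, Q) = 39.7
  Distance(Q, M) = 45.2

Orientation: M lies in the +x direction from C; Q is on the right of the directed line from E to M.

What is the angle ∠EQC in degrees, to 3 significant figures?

33.6°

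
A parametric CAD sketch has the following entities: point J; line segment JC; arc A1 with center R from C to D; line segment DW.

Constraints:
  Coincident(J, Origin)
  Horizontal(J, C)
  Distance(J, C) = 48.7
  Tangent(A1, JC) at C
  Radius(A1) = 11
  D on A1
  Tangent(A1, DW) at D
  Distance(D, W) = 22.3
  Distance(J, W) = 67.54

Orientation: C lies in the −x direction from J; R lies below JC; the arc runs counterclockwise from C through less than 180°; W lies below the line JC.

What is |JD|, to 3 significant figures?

60.8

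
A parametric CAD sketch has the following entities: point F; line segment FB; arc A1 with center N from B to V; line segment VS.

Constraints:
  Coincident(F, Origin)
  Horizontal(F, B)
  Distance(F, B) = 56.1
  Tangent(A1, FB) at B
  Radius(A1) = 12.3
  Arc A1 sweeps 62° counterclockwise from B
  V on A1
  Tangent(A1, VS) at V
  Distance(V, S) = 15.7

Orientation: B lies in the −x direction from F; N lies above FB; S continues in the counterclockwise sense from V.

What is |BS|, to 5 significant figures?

27.350

F is at the origin; F and B share the same y with |FB| = 56.1 and B on the −x side, so B = (-56.100, 0.0000). Tangency of A1 to FB means the radius NB is perpendicular to FB, so N = B + (0, 12.3) = (-56.100, 12.300). On A1, B sits at bearing -90° from N; a 62° counterclockwise sweep puts V at bearing -28°, so V = N + 12.3·(cos -28°, sin -28°) = (-45.240, 6.5255). A1 meets VS tangentially, so NV is at right angles to VS, so VS runs along (−sin -28°, cos -28°); with |VS| = 15.7, S = (-37.869, 20.388). Then |BS| = |S − B| = 27.350.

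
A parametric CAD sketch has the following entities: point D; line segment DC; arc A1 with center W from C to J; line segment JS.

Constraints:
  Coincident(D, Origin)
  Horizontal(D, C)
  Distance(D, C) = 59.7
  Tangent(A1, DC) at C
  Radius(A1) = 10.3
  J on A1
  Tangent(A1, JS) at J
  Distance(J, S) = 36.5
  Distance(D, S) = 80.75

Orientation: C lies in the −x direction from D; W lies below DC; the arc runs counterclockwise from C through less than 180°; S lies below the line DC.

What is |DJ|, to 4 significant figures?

70.88

D is at the origin; D and C share the same y with |DC| = 59.7 and C on the −x side, so C = (-59.70, 0.000). The tangent condition forces WC to be normal to DC, so W = C + (0, -10.3) = (-59.70, -10.30). Since WJ ⟂ JS (tangency), |WS| = √(10.3² + 36.5²) = 37.93 regardless of where J sits on A1. So S lies on both circle(D, 80.75) and circle(W, 37.93); the below-DC intersection is S = (-65.05, -47.85). J is the foot of the tangent from S: J = (-69.91, -11.67).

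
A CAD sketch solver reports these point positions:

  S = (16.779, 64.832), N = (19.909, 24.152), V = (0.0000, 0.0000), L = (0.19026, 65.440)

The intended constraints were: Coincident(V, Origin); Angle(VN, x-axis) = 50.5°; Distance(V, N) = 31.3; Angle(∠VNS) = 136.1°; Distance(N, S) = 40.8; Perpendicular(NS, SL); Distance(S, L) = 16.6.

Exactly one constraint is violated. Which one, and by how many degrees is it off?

Perpendicular(NS, SL) — off by 6.50°.

V = (0.00, 0.00) ✓; VN at 50.50° ✓; |VN| = 31.30 ✓; ∠VNS = 136.1° ✓; |NS| = 40.80 ✓; ∠(NS, SL) = 83.50° ✗; |SL| = 16.60 ✓.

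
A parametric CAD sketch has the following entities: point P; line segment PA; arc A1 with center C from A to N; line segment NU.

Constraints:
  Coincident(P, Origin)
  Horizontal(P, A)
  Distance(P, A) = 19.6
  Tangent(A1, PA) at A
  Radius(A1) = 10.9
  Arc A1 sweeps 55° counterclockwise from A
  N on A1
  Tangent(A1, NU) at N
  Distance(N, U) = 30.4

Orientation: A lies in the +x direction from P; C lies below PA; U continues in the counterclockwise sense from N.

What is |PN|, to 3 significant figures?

11.6

P is at the origin; PA is horizontal with |PA| = 19.6 and A on the +x side, so A = (19.6, 0.00). Tangency of A1 to PA means the radius CA is perpendicular to PA, so C = A + (0, -10.9) = (19.6, -10.9). On A1, A sits at bearing 90° from C; a 55° counterclockwise sweep puts N at bearing 145°, so N = C + 10.9·(cos 145°, sin 145°) = (10.7, -4.65). Then |PN| = |N − P| = 11.6.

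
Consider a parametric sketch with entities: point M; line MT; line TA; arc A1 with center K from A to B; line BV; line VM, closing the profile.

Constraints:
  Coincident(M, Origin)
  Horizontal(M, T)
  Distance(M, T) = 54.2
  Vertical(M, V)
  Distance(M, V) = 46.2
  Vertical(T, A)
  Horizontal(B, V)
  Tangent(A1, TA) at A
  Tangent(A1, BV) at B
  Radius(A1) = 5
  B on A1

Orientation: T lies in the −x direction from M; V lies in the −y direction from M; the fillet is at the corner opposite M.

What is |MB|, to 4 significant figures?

67.49

The virtual corner opposite M is at (-54.20, -46.20). The tangent condition forces KA to be normal to TA and since A1 is tangent to BV there, KB ⟂ BV, with radius 5.0, so the center K sits 5.0 in from both sides at K = (-49.20, -41.20). That places the tangent points at A = (-54.20, -41.20) on TA and B = (-49.20, -46.20) on BV. Then |MB| = |B − M| = 67.49.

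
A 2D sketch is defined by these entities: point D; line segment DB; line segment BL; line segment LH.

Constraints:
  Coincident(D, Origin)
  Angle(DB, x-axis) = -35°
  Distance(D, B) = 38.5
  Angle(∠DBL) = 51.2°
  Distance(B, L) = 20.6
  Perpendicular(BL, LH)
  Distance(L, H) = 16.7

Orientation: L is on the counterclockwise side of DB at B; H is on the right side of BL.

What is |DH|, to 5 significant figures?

46.837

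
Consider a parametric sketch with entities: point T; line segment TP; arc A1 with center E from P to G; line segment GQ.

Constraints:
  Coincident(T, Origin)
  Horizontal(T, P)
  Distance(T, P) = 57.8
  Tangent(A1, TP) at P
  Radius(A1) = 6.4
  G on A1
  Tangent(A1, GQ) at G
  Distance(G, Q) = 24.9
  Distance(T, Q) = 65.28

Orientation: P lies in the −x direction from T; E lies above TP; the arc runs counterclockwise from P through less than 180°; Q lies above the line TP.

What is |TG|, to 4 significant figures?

52.13

Checks: |EG| = 6.400 ✓; ∠(EG, GQ) = 90.00° ✓; |GQ| = 24.90 ✓; |TQ| = 65.28 ✓.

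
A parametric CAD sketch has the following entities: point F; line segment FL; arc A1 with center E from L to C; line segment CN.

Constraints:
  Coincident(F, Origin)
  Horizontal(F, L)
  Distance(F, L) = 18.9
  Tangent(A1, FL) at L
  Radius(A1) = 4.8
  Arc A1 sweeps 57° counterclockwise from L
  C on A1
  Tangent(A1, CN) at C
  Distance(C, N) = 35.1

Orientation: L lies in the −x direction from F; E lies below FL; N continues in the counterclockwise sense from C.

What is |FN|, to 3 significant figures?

52.6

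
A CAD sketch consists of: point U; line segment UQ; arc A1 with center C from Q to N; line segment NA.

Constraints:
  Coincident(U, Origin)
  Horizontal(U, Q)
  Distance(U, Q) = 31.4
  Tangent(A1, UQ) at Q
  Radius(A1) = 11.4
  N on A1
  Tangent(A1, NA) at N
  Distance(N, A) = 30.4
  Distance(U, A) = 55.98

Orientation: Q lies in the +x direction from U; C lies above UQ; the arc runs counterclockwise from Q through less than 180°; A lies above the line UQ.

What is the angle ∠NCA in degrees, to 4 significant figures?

69.44°

U is at the origin; U and Q share the same y with |UQ| = 31.4 and Q on the +x side, so Q = (31.40, 0.000). Since A1 is tangent to UQ there, CQ ⟂ UQ, so C = Q + (0, 11.4) = (31.40, 11.40). Since CN ⟂ NA (tangency), |CA| = √(11.4² + 30.4²) = 32.47 regardless of where N sits on A1. So A lies on both circle(U, 55.98) and circle(C, 32.47); the above-UQ intersection is A = (35.03, 43.66). N is the foot of the tangent from A: N = (42.45, 14.18).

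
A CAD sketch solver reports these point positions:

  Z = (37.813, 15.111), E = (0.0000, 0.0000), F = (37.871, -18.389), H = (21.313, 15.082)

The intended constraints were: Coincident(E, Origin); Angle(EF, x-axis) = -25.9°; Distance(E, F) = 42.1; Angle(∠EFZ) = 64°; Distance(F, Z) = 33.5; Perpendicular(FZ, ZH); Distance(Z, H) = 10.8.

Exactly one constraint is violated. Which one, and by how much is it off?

Distance(Z, H) = 10.8 — off by 5.70.

E = (0.00, 0.00) ✓; EF at -25.90° ✓; |EF| = 42.10 ✓; ∠EFZ = 64.00° ✓; |FZ| = 33.50 ✓; ∠(FZ, ZH) = 90.00° ✓; |ZH| = 16.50 ✗.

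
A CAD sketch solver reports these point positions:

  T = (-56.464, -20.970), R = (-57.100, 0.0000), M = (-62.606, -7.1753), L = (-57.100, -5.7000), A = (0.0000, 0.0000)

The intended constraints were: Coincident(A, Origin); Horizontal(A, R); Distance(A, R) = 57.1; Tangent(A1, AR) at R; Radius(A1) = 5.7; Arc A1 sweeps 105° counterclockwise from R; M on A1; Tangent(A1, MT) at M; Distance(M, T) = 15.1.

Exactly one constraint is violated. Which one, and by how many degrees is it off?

Tangent(A1, MT) at M — off by 9.00°.

A = (0.00, 0.00) ✓; A.y = 0.00, R.y = 0.00 ✓; |AR| = 57.10 ✓; ∠(LR, RA) = 90.00° ✓; |LR| = 5.700 ✓; bearing(L→M) − bearing(L→R) = 105.0° ✓; |LM| = 5.700 ✓; ∠(LM, MT) = 81.00° ✗; |MT| = 15.10 ✓.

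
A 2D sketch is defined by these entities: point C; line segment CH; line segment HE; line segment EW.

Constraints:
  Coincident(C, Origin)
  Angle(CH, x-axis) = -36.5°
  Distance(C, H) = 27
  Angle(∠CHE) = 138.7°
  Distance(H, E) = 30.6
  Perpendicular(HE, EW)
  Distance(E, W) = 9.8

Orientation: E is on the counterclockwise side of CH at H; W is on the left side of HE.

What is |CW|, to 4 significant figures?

51.51

∠CHE = 138.7°, so HE runs at -36.5° + (180° − 138.7°) = 4.800° from the x-axis; with |HE| = 30.6, E = H + 30.6·(cos 4.800°, sin 4.800°) = (52.20, -13.50). HE is perpendicular to EW; with |EW| = 9.8 on the left of HE, W = E + 9.8·(-0.08368, 0.9965) = (51.38, -3.734). Then |CW| = |W − C| = 51.51.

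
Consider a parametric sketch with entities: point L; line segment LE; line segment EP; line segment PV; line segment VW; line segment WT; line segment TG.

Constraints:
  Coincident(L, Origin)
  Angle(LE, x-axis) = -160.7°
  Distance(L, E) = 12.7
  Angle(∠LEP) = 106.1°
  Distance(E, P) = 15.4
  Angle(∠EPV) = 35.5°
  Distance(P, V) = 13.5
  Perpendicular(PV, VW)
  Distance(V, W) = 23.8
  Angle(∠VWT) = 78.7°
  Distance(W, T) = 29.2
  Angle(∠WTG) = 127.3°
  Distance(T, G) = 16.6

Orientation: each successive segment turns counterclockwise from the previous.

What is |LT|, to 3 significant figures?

41.3

L is at the origin; LE runs at -160.7° with length 12.7, so E = (-12.0, -4.20). ∠LEP = 106.1° gives EP at -86.8° from the x-axis; with |EP| = 15.4, P = (-11.1, -19.6). ∠EPV = 35.5° gives PV at 57.7° from the x-axis; with |PV| = 13.5, V = (-3.91, -8.16). PV ⟂ VW, so VW runs at 148°; with |VW| = 23.8, W = (-24.0, 4.56). ∠VWT = 78.7° gives WT at -111° from the x-axis; with |WT| = 29.2, T = (-34.5, -22.7). Then |LT| = |T − L| = 41.3.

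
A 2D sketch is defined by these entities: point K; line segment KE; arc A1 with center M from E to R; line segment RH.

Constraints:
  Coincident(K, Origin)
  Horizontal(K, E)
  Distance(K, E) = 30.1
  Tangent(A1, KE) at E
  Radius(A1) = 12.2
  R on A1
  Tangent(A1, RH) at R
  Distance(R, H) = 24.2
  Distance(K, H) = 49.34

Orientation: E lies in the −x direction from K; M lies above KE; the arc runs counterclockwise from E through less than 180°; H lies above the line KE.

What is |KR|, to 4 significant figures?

26.00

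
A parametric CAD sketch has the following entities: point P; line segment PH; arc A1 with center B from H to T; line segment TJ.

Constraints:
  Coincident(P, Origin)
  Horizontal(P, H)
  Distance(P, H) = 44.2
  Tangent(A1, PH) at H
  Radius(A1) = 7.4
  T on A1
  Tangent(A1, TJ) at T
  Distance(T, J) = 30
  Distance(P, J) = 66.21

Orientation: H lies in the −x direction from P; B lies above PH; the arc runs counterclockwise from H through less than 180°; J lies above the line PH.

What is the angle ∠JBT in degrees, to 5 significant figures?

76.144°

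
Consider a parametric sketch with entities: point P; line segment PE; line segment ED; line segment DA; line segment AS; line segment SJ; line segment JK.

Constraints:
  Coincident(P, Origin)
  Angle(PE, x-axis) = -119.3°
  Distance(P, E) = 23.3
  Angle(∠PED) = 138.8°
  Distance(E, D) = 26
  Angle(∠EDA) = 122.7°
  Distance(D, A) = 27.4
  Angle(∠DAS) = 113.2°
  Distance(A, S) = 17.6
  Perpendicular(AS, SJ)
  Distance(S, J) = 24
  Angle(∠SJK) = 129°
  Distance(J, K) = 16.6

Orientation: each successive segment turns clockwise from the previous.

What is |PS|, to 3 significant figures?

53.3

P is at the origin; PE runs at -119.3° with length 23.3, so E = (-11.4, -20.3). ∠PED = 138.8° gives ED at -160° from the x-axis; with |ED| = 26.0, D = (-35.9, -29.0). ∠EDA = 122.7° gives DA at 142° from the x-axis; with |DA| = 27.4, A = (-57.6, -12.2). ∠DAS = 113.2° gives AS at 75.4° from the x-axis; with |AS| = 17.6, S = (-53.1, 4.83). Then |PS| = |S − P| = 53.3.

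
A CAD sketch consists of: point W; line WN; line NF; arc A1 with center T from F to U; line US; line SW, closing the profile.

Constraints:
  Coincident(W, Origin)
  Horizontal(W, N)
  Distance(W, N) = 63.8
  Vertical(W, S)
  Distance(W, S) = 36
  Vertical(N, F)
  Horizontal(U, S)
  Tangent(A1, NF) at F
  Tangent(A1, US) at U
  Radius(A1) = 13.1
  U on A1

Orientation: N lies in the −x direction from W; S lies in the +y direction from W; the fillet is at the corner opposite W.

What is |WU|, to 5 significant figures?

62.181

W is at the origin; W and N share the same y with |WN| = 63.8 and N on the −x side, so N = (-63.800, 0.0000). WS is vertical with |WS| = 36.0 and S on the +y side, so S = (0.0000, 36.000). The virtual corner opposite W is at (-63.800, 36.000). Tangency of A1 to NF means the radius TF is perpendicular to NF and A1 meets US tangentially, so TU is at right angles to US, with radius 13.1, so the center T sits 13.1 in from both sides at T = (-50.700, 22.900). That places the tangent points at F = (-63.800, 22.900) on NF and U = (-50.700, 36.000) on US. Then |WU| = |U − W| = 62.181.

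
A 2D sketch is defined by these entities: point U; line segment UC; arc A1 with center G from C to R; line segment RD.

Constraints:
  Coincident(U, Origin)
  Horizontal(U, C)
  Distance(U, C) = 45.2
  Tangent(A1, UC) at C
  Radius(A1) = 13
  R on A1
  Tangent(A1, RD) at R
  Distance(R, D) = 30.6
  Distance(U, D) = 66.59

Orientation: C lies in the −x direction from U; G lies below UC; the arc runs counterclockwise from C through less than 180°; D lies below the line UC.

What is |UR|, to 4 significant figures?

60.03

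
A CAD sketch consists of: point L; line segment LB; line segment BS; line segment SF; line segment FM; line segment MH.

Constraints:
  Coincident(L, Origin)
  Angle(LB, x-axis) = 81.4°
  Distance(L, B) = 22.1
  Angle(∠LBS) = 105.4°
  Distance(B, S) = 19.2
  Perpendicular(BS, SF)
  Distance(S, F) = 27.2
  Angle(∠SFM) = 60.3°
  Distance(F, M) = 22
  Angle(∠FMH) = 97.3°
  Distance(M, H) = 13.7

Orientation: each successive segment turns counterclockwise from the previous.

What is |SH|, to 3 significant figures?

14.4

L is at the origin; LB runs at 81.4° with length 22.1, so B = (3.30, 21.9). ∠LBS = 105.4° gives BS at 156° from the x-axis; with |BS| = 19.2, S = (-14.2, 29.7). BS ⟂ SF, so SF runs at -114°; with |SF| = 27.2, F = (-25.3, 4.81). ∠SFM = 60.3° gives FM at 5.70° from the x-axis; with |FM| = 22.0, M = (-3.41, 7.00). ∠FMH = 97.3° gives MH at 88.4° from the x-axis; with |MH| = 13.7, H = (-3.02, 20.7). Then |SH| = |H − S| = 14.4.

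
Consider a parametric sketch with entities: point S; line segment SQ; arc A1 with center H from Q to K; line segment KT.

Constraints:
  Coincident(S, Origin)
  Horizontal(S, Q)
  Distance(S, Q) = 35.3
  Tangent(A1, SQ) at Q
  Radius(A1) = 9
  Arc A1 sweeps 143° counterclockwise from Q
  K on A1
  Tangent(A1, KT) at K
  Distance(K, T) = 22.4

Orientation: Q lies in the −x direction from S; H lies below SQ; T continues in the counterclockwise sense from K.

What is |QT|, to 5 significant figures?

32.184

S is at the origin; S and Q share the same y with |SQ| = 35.3 and Q on the −x side, so Q = (-35.300, 0.0000). The tangent condition forces HQ to be normal to SQ, so H = Q + (0, -9) = (-35.300, -9.0000). On A1, Q sits at bearing 90° from H; a 143° counterclockwise sweep puts K at bearing 233°, so K = H + 9.0·(cos 233°, sin 233°) = (-40.716, -16.188). A1 meets KT tangentially, so HK is at right angles to KT, so KT runs along (−sin 233°, cos 233°); with |KT| = 22.4, T = (-22.827, -29.668). Then |QT| = |T − Q| = 32.184.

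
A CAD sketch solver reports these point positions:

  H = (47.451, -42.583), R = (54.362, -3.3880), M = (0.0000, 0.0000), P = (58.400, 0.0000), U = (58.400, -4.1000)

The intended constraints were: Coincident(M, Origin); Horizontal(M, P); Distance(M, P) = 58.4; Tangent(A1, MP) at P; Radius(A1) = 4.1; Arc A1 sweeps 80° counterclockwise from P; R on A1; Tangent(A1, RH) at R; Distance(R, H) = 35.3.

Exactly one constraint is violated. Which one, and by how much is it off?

Distance(R, H) = 35.3 — off by 4.50.

M = (0.00, 0.00) ✓; M.y = 0.00, P.y = 0.00 ✓; |MP| = 58.40 ✓; ∠(UP, PM) = 90.00° ✓; |UP| = 4.100 ✓; bearing(U→R) − bearing(U→P) = 80.00° ✓; |UR| = 4.100 ✓; ∠(UR, RH) = 90.00° ✓; |RH| = 39.80 ✗.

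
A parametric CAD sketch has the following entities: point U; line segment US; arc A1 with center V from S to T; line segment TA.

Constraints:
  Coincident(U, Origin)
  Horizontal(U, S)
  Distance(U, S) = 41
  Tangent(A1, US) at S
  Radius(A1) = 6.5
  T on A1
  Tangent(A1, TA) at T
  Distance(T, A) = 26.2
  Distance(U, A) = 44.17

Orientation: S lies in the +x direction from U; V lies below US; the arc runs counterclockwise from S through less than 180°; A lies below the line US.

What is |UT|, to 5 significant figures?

35.013

Checks: ∠(VS, SU) = 90.00° ✓; |VS| = 6.500 ✓; |VT| = 6.500 ✓; ∠(VT, TA) = 90.00° ✓; |TA| = 26.20 ✓; |UA| = 44.17 ✓.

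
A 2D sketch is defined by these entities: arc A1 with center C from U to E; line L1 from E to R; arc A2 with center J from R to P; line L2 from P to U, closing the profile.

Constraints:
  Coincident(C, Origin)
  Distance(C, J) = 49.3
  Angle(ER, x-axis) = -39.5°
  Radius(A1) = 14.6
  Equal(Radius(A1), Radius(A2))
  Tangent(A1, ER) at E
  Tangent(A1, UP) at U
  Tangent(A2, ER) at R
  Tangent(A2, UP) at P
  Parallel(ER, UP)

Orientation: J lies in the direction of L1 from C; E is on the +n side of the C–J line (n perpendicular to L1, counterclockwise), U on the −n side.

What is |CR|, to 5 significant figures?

51.416

The slot axis is L1's direction at -39.5°, so u = (cos -39.5°, sin -39.5°) = (0.77162, -0.63608) and n = (−sin -39.5°, cos -39.5°) = (0.63608, 0.77162). C is at the origin and J lies 49.3 along u from C, so J = 49.3·u = (38.041, -31.359). Tangency of A1 to both parallel lines with radius 14.6 puts E and U at C ± 14.6·n: E = (9.2867, 11.266), U = (-9.2867, -11.266). Equal radii place R and P the same way about J: R = J + 14.6·n = (47.328, -20.093), P = J − 14.6·n = (28.754, -42.624). Then |CR| = |R − C| = 51.416.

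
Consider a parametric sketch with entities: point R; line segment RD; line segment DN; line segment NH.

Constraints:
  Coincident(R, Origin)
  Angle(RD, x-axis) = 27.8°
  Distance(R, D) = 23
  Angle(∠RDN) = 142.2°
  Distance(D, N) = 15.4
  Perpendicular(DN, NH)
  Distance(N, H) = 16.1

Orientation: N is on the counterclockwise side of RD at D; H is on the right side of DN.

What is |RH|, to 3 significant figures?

45.2

∠RDN = 142.2°, so DN runs at 27.8° + (180° − 142.2°) = 65.6° from the x-axis; with |DN| = 15.4, N = D + 15.4·(cos 65.6°, sin 65.6°) = (26.7, 24.8). DN ⟂ NH; with |NH| = 16.1 on the right of DN, H = N + 16.1·(0.911, -0.413) = (41.4, 18.1). Then |RH| = |H − R| = 45.2.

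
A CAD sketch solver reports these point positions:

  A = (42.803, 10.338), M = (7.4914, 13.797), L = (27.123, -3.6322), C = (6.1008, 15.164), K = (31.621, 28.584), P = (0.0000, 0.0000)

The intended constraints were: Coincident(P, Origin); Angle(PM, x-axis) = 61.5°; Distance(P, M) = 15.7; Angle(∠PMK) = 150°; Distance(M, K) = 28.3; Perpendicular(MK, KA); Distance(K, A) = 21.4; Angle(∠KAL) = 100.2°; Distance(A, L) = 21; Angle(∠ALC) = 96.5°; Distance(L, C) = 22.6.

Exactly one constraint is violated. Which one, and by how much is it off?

Distance(L, C) = 22.6 — off by 5.60.

P = (0.00, 0.00) ✓; PM at 61.50° ✓; |PM| = 15.70 ✓; ∠PMK = 150.0° ✓; |MK| = 28.30 ✓; ∠(MK, KA) = 90.00° ✓; |KA| = 21.40 ✓; ∠KAL = 100.2° ✓; |AL| = 21.00 ✓; ∠ALC = 96.50° ✓; |LC| = 28.20 ✗.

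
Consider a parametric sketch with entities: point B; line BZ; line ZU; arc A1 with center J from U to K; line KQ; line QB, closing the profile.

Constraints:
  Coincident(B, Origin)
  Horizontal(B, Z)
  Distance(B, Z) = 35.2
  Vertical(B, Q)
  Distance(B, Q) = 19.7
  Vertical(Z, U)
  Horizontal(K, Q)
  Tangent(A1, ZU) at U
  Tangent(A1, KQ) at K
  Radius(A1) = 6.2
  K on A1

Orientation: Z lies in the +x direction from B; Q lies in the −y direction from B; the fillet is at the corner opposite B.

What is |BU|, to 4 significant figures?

37.70

B is at the origin; BZ is horizontal with |BZ| = 35.2 and Z on the +x side, so Z = (35.20, 0.000). B and Q share the same x with |BQ| = 19.7 and Q on the −y side, so Q = (0.000, -19.70). The virtual corner opposite B is at (35.20, -19.70). The tangent condition forces JU to be normal to ZU and the tangent condition forces JK to be normal to KQ, with radius 6.2, so the center J sits 6.2 in from both sides at J = (29.00, -13.50). That places the tangent points at U = (35.20, -13.50) on ZU and K = (29.00, -19.70) on KQ. Then |BU| = |U − B| = 37.70.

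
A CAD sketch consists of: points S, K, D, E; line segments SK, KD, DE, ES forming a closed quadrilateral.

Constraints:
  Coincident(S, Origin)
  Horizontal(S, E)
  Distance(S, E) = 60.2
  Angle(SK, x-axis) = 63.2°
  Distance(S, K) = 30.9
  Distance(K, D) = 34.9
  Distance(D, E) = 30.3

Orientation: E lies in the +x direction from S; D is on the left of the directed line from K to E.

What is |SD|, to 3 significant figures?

56.3

S is at the origin; SE is horizontal with |SE| = 60.2 and E in +x, so E = (60.2, 0). SK runs at 63.2° with |SK| = 30.9, so K = (13.9, 27.6). D is determined by |KD| = 34.9 and |DE| = 30.3 together: it lies at the intersection of circle(K, 34.9) and circle(E, 30.3). With |KE| = 53.9, the foot of the radical line on KE is 29.7 from K and the perpendicular offset is √(34.9² − 29.7²) = 18.3. Taking the left-of-KE solution: D = (48.8, 28.1).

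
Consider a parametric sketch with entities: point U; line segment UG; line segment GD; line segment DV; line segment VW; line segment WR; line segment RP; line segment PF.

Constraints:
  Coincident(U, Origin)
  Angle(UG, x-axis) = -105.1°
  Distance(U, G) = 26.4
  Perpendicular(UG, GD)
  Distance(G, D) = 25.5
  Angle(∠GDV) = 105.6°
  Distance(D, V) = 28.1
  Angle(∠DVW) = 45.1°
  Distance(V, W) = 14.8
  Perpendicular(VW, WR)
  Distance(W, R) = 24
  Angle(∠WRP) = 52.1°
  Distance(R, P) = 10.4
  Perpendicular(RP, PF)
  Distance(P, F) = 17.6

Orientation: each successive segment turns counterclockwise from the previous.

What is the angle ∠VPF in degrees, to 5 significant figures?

58.425°

U is at the origin; UG runs at -105.1° with length 26.4, so G = (-6.8773, -25.488). UG ⟂ GD, so GD runs at -15.100°; with |GD| = 25.5, D = (17.742, -32.131). ∠GDV = 105.6° gives DV at 59.300° from the x-axis; with |DV| = 28.1, V = (32.088, -7.9695). ∠DVW = 45.1° gives VW at -165.80° from the x-axis; with |VW| = 14.8, W = (17.741, -11.600). VW is perpendicular to WR, so WR runs at -75.800°; with |WR| = 24.0, R = (23.628, -34.867). ∠WRP = 52.1° gives RP at 52.100° from the x-axis; with |RP| = 10.4, P = (30.017, -26.660). RP ⟂ PF, so PF runs at 142.10°; with |PF| = 17.6, F = (16.129, -15.849). Then cos ∠VPF = PV·PF / (|PV||PF|), giving 58.425°.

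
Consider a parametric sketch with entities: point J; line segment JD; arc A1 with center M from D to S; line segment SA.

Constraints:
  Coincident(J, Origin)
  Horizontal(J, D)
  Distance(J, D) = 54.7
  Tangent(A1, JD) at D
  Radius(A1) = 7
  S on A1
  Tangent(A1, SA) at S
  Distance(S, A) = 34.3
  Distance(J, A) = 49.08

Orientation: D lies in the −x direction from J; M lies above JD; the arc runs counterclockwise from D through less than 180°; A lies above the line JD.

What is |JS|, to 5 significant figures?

48.504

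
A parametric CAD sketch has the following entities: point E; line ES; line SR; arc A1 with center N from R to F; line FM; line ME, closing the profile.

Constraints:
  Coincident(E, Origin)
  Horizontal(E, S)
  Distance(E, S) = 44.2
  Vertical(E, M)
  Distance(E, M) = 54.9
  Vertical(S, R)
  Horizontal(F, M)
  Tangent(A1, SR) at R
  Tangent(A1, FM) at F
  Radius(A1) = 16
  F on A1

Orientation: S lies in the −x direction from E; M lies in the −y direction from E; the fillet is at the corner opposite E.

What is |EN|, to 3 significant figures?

48.0

E is at the origin; ES is horizontal with |ES| = 44.2 and S on the −x side, so S = (-44.2, 0.00). EM is vertical with |EM| = 54.9 and M on the −y side, so M = (0.00, -54.9). The virtual corner opposite E is at (-44.2, -54.9). Since A1 is tangent to SR there, NR ⟂ SR and A1 meets FM tangentially, so NF is at right angles to FM, with radius 16.0, so the center N sits 16.0 in from both sides at N = (-28.2, -38.9). Then |EN| = |N − E| = 48.0.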